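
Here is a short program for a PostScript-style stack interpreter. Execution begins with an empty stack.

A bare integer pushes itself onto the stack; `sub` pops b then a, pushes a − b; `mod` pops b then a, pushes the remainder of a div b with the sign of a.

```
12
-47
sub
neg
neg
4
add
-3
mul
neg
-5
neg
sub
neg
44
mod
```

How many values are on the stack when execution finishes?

12  → 12
-47 → 12 -47
sub → 59
neg → -59
neg → 59
4   → 59 4
add → 63
-3  → 63 -3
mul → -189
neg → 189
-5  → 189 -5
neg → 189 5
sub → 184
neg → -184
44  → -184 44
mod → -8

1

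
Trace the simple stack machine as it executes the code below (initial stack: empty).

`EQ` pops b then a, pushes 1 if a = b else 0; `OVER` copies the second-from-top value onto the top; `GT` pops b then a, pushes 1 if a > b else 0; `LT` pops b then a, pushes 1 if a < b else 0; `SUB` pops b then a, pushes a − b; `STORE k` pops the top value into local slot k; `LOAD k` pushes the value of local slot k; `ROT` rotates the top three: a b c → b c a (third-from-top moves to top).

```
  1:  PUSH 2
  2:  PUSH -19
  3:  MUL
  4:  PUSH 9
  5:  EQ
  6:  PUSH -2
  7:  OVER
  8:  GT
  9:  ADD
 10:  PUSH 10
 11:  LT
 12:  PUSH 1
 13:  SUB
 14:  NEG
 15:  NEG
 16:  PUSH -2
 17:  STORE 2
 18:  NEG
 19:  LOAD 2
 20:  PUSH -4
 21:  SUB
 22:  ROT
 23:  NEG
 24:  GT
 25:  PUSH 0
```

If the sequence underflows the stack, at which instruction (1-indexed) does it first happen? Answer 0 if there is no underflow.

22

PUSH 2   : 2
PUSH -19 : 2 -19
MUL      : -38
PUSH 9   : -38 9
EQ       : 0
PUSH -2  : 0 -2
OVER     : 0 -2 0
GT       : 0 0
ADD      : 0
PUSH 10  : 0 10
LT       : 1
PUSH 1   : 1 1
SUB      : 0
NEG      : 0
NEG      : 0
PUSH -2  : 0 -2
STORE 2  : 0
NEG      : 0
LOAD 2   : 0 -2
PUSH -4  : 0 -2 -4
SUB      : 0 2
ROT  — needs 3 operands, stack has 2 → underflow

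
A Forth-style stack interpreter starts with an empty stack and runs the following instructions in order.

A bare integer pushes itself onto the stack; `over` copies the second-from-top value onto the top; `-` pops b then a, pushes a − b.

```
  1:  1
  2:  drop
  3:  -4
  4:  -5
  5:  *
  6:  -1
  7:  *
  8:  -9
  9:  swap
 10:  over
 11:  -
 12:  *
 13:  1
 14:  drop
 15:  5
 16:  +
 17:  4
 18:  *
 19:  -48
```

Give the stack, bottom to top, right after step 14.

1     [1]
drop  []
-4    [-4]
-5    [-4, -5]
*     [20]
-1    [20, -1]
*     [-20]
-9    [-20, -9]
swap  [-9, -20]
over  [-9, -20, -9]
-     [-9, -11]
*     [99]
1     [99, 1]
drop  [99]

[99]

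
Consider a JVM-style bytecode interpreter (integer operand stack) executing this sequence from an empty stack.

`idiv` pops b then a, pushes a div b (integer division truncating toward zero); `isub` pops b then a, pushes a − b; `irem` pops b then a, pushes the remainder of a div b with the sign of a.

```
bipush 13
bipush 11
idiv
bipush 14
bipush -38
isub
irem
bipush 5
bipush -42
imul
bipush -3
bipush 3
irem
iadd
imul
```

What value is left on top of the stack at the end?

bipush 13  -> [13]
bipush 11  -> [13, 11]
idiv       -> [1]
bipush 14  -> [1, 14]
bipush -38 -> [1, 14, -38]
isub       -> [1, 52]
irem       -> [1]
bipush 5   -> [1, 5]
bipush -42 -> [1, 5, -42]
imul       -> [1, -210]
bipush -3  -> [1, -210, -3]
bipush 3   -> [1, -210, -3, 3]
irem       -> [1, -210, 0]
iadd       -> [1, -210]
imul       -> [-210]

-210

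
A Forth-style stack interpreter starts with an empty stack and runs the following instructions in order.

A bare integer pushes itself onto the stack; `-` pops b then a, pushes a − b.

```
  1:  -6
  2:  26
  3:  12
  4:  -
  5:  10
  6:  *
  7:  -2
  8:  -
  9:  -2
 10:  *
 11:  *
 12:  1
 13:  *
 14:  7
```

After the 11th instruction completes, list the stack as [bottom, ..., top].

[1704]

-6 : -6
26 : -6 26
12 : -6 26 12
-  : -6 14
10 : -6 14 10
*  : -6 140
-2 : -6 140 -2
-  : -6 142
-2 : -6 142 -2
*  : -6 -284
*  : 1704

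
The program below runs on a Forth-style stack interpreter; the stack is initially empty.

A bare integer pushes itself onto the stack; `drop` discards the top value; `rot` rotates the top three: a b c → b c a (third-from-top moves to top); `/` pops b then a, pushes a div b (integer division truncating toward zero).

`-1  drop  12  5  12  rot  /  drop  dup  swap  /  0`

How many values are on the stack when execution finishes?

-1   : -1
drop : (empty)
12   : 12
5    : 12 5
12   : 12 5 12
rot  : 5 12 12
/    : 5 1
drop : 5
dup  : 5 5
swap : 5 5
/    : 1
0    : 1 0

2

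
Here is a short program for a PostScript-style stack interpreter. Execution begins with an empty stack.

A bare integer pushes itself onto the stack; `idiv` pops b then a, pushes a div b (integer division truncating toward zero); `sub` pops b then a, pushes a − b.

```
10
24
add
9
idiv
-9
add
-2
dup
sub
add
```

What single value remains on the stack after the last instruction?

10   → [10]
24   → [10, 24]
add  → [34]
9    → [34, 9]
idiv → [3]
-9   → [3, -9]
add  → [-6]
-2   → [-6, -2]
dup  → [-6, -2, -2]
sub  → [-6, 0]
add  → [-6]

-6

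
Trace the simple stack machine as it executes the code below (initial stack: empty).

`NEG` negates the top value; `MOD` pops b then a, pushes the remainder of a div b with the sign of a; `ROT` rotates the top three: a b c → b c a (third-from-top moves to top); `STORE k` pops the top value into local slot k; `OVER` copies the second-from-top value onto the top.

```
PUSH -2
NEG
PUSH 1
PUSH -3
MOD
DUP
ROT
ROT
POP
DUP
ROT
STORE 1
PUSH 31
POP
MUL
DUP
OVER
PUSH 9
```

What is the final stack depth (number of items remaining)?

4

PUSH -2 : [-2]
NEG     : [2]
PUSH 1  : [2, 1]
PUSH -3 : [2, 1, -3]
MOD     : [2, 1]
DUP     : [2, 1, 1]
ROT     : [1, 1, 2]
ROT     : [1, 2, 1]
POP     : [1, 2]
DUP     : [1, 2, 2]
ROT     : [2, 2, 1]
STORE 1 : [2, 2]
PUSH 31 : [2, 2, 31]
POP     : [2, 2]
MUL     : [4]
DUP     : [4, 4]
OVER    : [4, 4, 4]
PUSH 9  : [4, 4, 4, 9]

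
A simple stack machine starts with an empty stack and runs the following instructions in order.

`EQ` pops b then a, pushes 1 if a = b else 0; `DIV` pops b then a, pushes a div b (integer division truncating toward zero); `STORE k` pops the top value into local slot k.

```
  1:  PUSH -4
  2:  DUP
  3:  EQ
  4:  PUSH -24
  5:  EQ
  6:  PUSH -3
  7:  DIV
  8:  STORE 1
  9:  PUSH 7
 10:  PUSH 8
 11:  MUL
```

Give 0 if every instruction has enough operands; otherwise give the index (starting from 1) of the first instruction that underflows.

PUSH -4  → -4
DUP      → -4 -4
EQ       → 1
PUSH -24 → 1 -24
EQ       → 0
PUSH -3  → 0 -3
DIV      → 0
STORE 1  → (empty)
PUSH 7   → 7
PUSH 8   → 7 8
MUL      → 56

0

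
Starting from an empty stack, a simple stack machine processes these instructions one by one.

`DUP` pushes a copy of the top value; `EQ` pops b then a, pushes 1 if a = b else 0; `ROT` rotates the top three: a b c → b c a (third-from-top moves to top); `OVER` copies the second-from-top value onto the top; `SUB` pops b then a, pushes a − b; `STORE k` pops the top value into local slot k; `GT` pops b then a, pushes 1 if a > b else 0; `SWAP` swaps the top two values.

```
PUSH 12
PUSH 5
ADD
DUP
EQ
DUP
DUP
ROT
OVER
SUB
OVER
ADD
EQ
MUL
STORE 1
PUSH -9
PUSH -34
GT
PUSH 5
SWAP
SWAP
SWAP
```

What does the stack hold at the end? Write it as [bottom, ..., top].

[5, 1]

PUSH 12   [12]
PUSH 5    [12, 5]
ADD       [17]
DUP       [17, 17]
EQ        [1]
DUP       [1, 1]
DUP       [1, 1, 1]
ROT       [1, 1, 1]
OVER      [1, 1, 1, 1]
SUB       [1, 1, 0]
OVER      [1, 1, 0, 1]
ADD       [1, 1, 1]
EQ        [1, 1]
MUL       [1]
STORE 1   []
PUSH -9   [-9]
PUSH -34  [-9, -34]
GT        [1]
PUSH 5    [1, 5]
SWAP      [5, 1]
SWAP      [1, 5]
SWAP      [5, 1]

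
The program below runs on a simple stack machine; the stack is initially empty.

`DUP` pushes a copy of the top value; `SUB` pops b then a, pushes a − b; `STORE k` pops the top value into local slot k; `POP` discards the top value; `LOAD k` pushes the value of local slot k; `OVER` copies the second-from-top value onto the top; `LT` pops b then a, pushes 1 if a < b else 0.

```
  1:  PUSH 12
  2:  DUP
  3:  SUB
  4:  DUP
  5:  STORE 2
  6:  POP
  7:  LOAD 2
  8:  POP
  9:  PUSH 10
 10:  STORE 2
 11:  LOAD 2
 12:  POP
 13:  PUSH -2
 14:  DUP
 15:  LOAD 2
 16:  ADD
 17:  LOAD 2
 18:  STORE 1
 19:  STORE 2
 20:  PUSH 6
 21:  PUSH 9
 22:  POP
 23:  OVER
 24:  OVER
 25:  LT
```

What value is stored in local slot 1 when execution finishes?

PUSH 12  [12]
DUP      [12, 12]
SUB      [0]
DUP      [0, 0]
STORE 2  [0]
POP      []
LOAD 2   [0]
POP      []
PUSH 10  [10]
STORE 2  []
LOAD 2   [10]
POP      []
PUSH -2  [-2]
DUP      [-2, -2]
LOAD 2   [-2, -2, 10]
ADD      [-2, 8]
LOAD 2   [-2, 8, 10]
STORE 1  [-2, 8]
STORE 2  [-2]
PUSH 6   [-2, 6]
PUSH 9   [-2, 6, 9]
POP      [-2, 6]
OVER     [-2, 6, -2]
OVER     [-2, 6, -2, 6]
LT       [-2, 6, 1]

10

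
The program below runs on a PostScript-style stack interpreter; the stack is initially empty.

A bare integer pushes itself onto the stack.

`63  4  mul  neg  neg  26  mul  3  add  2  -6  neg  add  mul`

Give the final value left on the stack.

52440

63  -> [63]
4   -> [63, 4]
mul -> [252]
neg -> [-252]
neg -> [252]
26  -> [252, 26]
mul -> [6552]
3   -> [6552, 3]
add -> [6555]
2   -> [6555, 2]
-6  -> [6555, 2, -6]
neg -> [6555, 2, 6]
add -> [6555, 8]
mul -> [52440]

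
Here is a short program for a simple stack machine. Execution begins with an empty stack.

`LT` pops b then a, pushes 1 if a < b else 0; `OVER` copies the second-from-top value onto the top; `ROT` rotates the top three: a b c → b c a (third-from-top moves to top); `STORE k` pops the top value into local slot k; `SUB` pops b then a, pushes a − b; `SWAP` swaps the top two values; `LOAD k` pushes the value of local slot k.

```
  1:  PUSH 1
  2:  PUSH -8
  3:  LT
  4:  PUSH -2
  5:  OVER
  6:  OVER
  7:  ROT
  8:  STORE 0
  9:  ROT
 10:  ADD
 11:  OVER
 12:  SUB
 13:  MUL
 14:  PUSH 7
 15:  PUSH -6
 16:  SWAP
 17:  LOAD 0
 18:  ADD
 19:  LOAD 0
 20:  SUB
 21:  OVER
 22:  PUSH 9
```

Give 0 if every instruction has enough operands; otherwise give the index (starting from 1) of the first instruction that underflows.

0

PUSH 1  → [1]
PUSH -8 → [1, -8]
LT      → [0]
PUSH -2 → [0, -2]
OVER    → [0, -2, 0]
OVER    → [0, -2, 0, -2]
ROT     → [0, 0, -2, -2]
STORE 0 → [0, 0, -2]
ROT     → [0, -2, 0]
ADD     → [0, -2]
OVER    → [0, -2, 0]
SUB     → [0, -2]
MUL     → [0]
PUSH 7  → [0, 7]
PUSH -6 → [0, 7, -6]
SWAP    → [0, -6, 7]
LOAD 0  → [0, -6, 7, -2]
ADD     → [0, -6, 5]
LOAD 0  → [0, -6, 5, -2]
SUB     → [0, -6, 7]
OVER    → [0, -6, 7, -6]
PUSH 9  → [0, -6, 7, -6, 9]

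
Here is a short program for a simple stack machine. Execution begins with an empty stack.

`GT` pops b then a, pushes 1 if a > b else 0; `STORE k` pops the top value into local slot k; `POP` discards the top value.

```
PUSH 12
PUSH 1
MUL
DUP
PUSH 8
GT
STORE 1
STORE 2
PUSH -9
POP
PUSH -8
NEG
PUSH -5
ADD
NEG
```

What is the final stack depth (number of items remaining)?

1

PUSH 12 -> [12]
PUSH 1  -> [12, 1]
MUL     -> [12]
DUP     -> [12, 12]
PUSH 8  -> [12, 12, 8]
GT      -> [12, 1]
STORE 1 -> [12]
STORE 2 -> []
PUSH -9 -> [-9]
POP     -> []
PUSH -8 -> [-8]
NEG     -> [8]
PUSH -5 -> [8, -5]
ADD     -> [3]
NEG     -> [-3]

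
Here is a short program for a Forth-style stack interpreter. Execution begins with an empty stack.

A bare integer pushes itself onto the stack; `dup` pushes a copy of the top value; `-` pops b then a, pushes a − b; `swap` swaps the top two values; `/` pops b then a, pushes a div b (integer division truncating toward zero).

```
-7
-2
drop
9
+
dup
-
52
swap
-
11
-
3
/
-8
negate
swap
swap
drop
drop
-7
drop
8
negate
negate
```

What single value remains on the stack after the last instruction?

8

-7      -7
-2      -7 -2
drop    -7
9       -7 9
+       2
dup     2 2
-       0
52      0 52
swap    52 0
-       52
11      52 11
-       41
3       41 3
/       13
-8      13 -8
negate  13 8
swap    8 13
swap    13 8
drop    13
drop    (empty)
-7      -7
drop    (empty)
8       8
negate  -8
negate  8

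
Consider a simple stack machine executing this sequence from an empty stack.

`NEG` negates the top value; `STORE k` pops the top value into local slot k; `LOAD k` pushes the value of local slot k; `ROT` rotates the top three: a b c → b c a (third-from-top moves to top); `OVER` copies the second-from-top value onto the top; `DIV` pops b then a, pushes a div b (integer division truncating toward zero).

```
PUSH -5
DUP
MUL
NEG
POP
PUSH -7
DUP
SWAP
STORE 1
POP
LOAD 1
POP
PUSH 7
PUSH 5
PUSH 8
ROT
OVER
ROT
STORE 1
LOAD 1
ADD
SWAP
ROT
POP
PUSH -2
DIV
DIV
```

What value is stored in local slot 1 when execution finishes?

8

PUSH -5  [-5]
DUP      [-5, -5]
MUL      [25]
NEG      [-25]
POP      []
PUSH -7  [-7]
DUP      [-7, -7]
SWAP     [-7, -7]
STORE 1  [-7]
POP      []
LOAD 1   [-7]
POP      []
PUSH 7   [7]
PUSH 5   [7, 5]
PUSH 8   [7, 5, 8]
ROT      [5, 8, 7]
OVER     [5, 8, 7, 8]
ROT      [5, 7, 8, 8]
STORE 1  [5, 7, 8]
LOAD 1   [5, 7, 8, 8]
ADD      [5, 7, 16]
SWAP     [5, 16, 7]
ROT      [16, 7, 5]
POP      [16, 7]
PUSH -2  [16, 7, -2]
DIV      [16, -3]
DIV      [-5]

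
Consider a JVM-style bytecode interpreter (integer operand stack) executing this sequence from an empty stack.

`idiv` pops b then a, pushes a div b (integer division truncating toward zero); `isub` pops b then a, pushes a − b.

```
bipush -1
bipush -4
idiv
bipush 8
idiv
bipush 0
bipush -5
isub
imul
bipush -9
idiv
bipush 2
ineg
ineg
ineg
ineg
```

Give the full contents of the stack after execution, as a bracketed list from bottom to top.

bipush -1 : -1
bipush -4 : -1 -4
idiv      : 0
bipush 8  : 0 8
idiv      : 0
bipush 0  : 0 0
bipush -5 : 0 0 -5
isub      : 0 5
imul      : 0
bipush -9 : 0 -9
idiv      : 0
bipush 2  : 0 2
ineg      : 0 -2
ineg      : 0 2
ineg      : 0 -2
ineg      : 0 2

[0, 2]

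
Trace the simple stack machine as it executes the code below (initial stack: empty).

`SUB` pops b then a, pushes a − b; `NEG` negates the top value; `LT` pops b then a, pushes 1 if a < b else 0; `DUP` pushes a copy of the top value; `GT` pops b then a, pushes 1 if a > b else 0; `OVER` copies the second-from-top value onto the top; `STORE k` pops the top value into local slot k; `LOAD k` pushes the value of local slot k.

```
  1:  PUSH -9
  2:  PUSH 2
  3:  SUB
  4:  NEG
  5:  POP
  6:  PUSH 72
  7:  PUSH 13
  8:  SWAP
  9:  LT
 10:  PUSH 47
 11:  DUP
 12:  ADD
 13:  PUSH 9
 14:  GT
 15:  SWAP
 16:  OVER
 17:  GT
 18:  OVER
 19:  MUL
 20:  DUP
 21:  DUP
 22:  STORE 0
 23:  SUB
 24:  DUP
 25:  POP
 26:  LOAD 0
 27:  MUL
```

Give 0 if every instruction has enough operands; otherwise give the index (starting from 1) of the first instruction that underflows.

PUSH -9 : -9
PUSH 2  : -9 2
SUB     : -11
NEG     : 11
POP     : (empty)
PUSH 72 : 72
PUSH 13 : 72 13
SWAP    : 13 72
LT      : 1
PUSH 47 : 1 47
DUP     : 1 47 47
ADD     : 1 94
PUSH 9  : 1 94 9
GT      : 1 1
SWAP    : 1 1
OVER    : 1 1 1
GT      : 1 0
OVER    : 1 0 1
MUL     : 1 0
DUP     : 1 0 0
DUP     : 1 0 0 0
STORE 0 : 1 0 0
SUB     : 1 0
DUP     : 1 0 0
POP     : 1 0
LOAD 0  : 1 0 0
MUL     : 1 0

0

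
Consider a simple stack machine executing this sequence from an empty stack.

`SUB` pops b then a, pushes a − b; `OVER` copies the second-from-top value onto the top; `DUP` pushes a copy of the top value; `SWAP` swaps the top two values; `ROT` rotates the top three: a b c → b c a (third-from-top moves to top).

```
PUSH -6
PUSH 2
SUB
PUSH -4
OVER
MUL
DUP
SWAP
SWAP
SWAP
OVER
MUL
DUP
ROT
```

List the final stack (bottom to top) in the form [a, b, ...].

PUSH -6 : [-6]
PUSH 2  : [-6, 2]
SUB     : [-8]
PUSH -4 : [-8, -4]
OVER    : [-8, -4, -8]
MUL     : [-8, 32]
DUP     : [-8, 32, 32]
SWAP    : [-8, 32, 32]
SWAP    : [-8, 32, 32]
SWAP    : [-8, 32, 32]
OVER    : [-8, 32, 32, 32]
MUL     : [-8, 32, 1024]
DUP     : [-8, 32, 1024, 1024]
ROT     : [-8, 1024, 1024, 32]

[-8, 1024, 1024, 32]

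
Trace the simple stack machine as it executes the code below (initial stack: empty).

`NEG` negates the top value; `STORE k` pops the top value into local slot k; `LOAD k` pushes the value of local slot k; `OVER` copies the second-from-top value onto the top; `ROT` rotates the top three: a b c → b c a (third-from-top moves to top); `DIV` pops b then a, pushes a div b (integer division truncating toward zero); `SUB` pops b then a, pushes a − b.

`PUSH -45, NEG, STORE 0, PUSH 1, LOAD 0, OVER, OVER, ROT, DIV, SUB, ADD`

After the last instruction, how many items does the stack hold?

PUSH -45 → [-45]
NEG      → [45]
STORE 0  → []
PUSH 1   → [1]
LOAD 0   → [1, 45]
OVER     → [1, 45, 1]
OVER     → [1, 45, 1, 45]
ROT      → [1, 1, 45, 45]
DIV      → [1, 1, 1]
SUB      → [1, 0]
ADD      → [1]

1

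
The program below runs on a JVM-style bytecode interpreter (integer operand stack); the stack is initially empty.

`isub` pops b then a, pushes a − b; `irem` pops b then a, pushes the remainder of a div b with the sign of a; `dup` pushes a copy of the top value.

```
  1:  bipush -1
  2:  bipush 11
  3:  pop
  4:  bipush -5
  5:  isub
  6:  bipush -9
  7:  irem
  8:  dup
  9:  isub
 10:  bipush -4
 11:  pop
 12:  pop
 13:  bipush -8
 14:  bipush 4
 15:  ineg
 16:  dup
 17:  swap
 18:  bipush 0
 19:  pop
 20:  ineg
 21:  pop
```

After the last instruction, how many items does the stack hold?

2

bipush -1 → -1
bipush 11 → -1 11
pop       → -1
bipush -5 → -1 -5
isub      → 4
bipush -9 → 4 -9
irem      → 4
dup       → 4 4
isub      → 0
bipush -4 → 0 -4
pop       → 0
pop       → (empty)
bipush -8 → -8
bipush 4  → -8 4
ineg      → -8 -4
dup       → -8 -4 -4
swap      → -8 -4 -4
bipush 0  → -8 -4 -4 0
pop       → -8 -4 -4
ineg      → -8 -4 4
pop       → -8 -4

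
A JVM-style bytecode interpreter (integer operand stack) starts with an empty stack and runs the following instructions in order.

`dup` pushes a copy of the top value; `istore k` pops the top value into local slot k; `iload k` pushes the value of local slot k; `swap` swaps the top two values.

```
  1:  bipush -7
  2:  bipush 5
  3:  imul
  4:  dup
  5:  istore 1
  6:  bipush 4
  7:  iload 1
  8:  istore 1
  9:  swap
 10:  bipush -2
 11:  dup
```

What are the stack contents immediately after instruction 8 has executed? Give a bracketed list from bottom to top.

bipush -7 -> [-7]
bipush 5  -> [-7, 5]
imul      -> [-35]
dup       -> [-35, -35]
istore 1  -> [-35]
bipush 4  -> [-35, 4]
iload 1   -> [-35, 4, -35]
istore 1  -> [-35, 4]

[-35, 4]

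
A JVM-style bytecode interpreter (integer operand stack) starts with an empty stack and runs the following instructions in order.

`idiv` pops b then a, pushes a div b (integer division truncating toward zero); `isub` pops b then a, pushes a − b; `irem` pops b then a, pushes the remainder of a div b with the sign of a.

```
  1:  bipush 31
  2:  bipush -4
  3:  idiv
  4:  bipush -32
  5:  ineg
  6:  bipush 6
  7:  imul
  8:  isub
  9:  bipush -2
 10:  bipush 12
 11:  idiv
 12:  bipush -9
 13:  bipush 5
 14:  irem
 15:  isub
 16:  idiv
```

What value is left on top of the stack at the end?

bipush 31  → 31
bipush -4  → 31 -4
idiv       → -7
bipush -32 → -7 -32
ineg       → -7 32
bipush 6   → -7 32 6
imul       → -7 192
isub       → -199
bipush -2  → -199 -2
bipush 12  → -199 -2 12
idiv       → -199 0
bipush -9  → -199 0 -9
bipush 5   → -199 0 -9 5
irem       → -199 0 -4
isub       → -199 4
idiv       → -49

-49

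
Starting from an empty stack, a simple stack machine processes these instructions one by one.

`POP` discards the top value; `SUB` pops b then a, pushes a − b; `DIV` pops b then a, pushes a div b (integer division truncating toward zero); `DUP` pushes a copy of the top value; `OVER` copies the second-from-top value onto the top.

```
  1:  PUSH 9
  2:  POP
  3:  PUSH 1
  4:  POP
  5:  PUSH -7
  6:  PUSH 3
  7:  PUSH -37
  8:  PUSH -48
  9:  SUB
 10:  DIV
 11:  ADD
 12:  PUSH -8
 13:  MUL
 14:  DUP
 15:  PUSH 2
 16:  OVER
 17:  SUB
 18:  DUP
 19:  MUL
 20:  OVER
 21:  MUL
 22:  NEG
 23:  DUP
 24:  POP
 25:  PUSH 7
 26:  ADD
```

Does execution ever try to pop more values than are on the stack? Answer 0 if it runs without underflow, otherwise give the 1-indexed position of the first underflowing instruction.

0

PUSH 9   : 9
POP      : (empty)
PUSH 1   : 1
POP      : (empty)
PUSH -7  : -7
PUSH 3   : -7 3
PUSH -37 : -7 3 -37
PUSH -48 : -7 3 -37 -48
SUB      : -7 3 11
DIV      : -7 0
ADD      : -7
PUSH -8  : -7 -8
MUL      : 56
DUP      : 56 56
PUSH 2   : 56 56 2
OVER     : 56 56 2 56
SUB      : 56 56 -54
DUP      : 56 56 -54 -54
MUL      : 56 56 2916
OVER     : 56 56 2916 56
MUL      : 56 56 163296
NEG      : 56 56 -163296
DUP      : 56 56 -163296 -163296
POP      : 56 56 -163296
PUSH 7   : 56 56 -163296 7
ADD      : 56 56 -163289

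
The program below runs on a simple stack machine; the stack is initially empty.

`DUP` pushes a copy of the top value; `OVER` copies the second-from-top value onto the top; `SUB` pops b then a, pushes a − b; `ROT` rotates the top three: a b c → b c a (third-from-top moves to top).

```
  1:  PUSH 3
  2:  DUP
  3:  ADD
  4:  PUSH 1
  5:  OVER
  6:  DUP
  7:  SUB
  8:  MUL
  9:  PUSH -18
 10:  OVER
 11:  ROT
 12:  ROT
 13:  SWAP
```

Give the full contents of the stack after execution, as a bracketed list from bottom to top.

PUSH 3   -> 3
DUP      -> 3 3
ADD      -> 6
PUSH 1   -> 6 1
OVER     -> 6 1 6
DUP      -> 6 1 6 6
SUB      -> 6 1 0
MUL      -> 6 0
PUSH -18 -> 6 0 -18
OVER     -> 6 0 -18 0
ROT      -> 6 -18 0 0
ROT      -> 6 0 0 -18
SWAP     -> 6 0 -18 0

[6, 0, -18, 0]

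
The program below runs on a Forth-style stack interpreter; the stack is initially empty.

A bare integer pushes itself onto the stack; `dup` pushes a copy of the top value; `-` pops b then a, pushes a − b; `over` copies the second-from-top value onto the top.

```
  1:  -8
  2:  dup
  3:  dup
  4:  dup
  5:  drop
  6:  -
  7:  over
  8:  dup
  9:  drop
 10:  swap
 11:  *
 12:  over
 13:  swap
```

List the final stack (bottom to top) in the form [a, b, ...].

[-8, -8, 0]

-8   → -8
dup  → -8 -8
dup  → -8 -8 -8
dup  → -8 -8 -8 -8
drop → -8 -8 -8
-    → -8 0
over → -8 0 -8
dup  → -8 0 -8 -8
drop → -8 0 -8
swap → -8 -8 0
*    → -8 0
over → -8 0 -8
swap → -8 -8 0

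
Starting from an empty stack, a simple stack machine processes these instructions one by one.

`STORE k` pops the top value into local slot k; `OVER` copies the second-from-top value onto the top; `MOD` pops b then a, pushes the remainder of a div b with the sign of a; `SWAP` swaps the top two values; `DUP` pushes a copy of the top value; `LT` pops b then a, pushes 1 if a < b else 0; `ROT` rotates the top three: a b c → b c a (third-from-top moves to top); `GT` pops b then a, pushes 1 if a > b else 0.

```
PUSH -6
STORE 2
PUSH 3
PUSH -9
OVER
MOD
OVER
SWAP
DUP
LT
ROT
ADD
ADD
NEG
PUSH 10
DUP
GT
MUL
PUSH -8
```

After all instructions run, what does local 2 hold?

PUSH -6 : -6
STORE 2 : (empty)
PUSH 3  : 3
PUSH -9 : 3 -9
OVER    : 3 -9 3
MOD     : 3 0
OVER    : 3 0 3
SWAP    : 3 3 0
DUP     : 3 3 0 0
LT      : 3 3 0
ROT     : 3 0 3
ADD     : 3 3
ADD     : 6
NEG     : -6
PUSH 10 : -6 10
DUP     : -6 10 10
GT      : -6 0
MUL     : 0
PUSH -8 : 0 -8

-6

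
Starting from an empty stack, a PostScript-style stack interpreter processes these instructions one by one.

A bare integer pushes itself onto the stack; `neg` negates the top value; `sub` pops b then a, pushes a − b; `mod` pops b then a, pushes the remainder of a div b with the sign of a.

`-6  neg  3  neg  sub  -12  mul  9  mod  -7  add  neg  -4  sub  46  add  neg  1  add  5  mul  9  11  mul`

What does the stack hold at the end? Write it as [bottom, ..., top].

-6  -> -6
neg -> 6
3   -> 6 3
neg -> 6 -3
sub -> 9
-12 -> 9 -12
mul -> -108
9   -> -108 9
mod -> 0
-7  -> 0 -7
add -> -7
neg -> 7
-4  -> 7 -4
sub -> 11
46  -> 11 46
add -> 57
neg -> -57
1   -> -57 1
add -> -56
5   -> -56 5
mul -> -280
9   -> -280 9
11  -> -280 9 11
mul -> -280 99

[-280, 99]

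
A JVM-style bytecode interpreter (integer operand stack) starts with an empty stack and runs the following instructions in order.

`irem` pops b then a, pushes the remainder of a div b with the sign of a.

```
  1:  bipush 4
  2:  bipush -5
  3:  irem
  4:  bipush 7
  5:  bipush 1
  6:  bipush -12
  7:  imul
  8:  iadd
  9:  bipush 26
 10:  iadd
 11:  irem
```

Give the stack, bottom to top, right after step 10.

bipush 4   → 4
bipush -5  → 4 -5
irem       → 4
bipush 7   → 4 7
bipush 1   → 4 7 1
bipush -12 → 4 7 1 -12
imul       → 4 7 -12
iadd       → 4 -5
bipush 26  → 4 -5 26
iadd       → 4 21

[4, 21]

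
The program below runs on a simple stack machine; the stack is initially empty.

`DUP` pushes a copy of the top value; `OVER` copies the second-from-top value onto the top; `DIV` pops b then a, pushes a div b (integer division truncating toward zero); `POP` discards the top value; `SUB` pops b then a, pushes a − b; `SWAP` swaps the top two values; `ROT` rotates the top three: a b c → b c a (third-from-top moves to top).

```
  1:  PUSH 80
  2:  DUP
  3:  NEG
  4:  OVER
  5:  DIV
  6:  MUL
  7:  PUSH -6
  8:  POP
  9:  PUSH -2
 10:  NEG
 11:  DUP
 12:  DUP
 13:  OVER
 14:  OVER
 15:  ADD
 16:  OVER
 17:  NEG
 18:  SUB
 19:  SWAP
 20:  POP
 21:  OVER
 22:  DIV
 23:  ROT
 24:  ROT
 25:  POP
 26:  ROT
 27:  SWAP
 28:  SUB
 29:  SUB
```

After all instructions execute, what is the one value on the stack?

PUSH 80 : [80]
DUP     : [80, 80]
NEG     : [80, -80]
OVER    : [80, -80, 80]
DIV     : [80, -1]
MUL     : [-80]
PUSH -6 : [-80, -6]
POP     : [-80]
PUSH -2 : [-80, -2]
NEG     : [-80, 2]
DUP     : [-80, 2, 2]
DUP     : [-80, 2, 2, 2]
OVER    : [-80, 2, 2, 2, 2]
OVER    : [-80, 2, 2, 2, 2, 2]
ADD     : [-80, 2, 2, 2, 4]
OVER    : [-80, 2, 2, 2, 4, 2]
NEG     : [-80, 2, 2, 2, 4, -2]
SUB     : [-80, 2, 2, 2, 6]
SWAP    : [-80, 2, 2, 6, 2]
POP     : [-80, 2, 2, 6]
OVER    : [-80, 2, 2, 6, 2]
DIV     : [-80, 2, 2, 3]
ROT     : [-80, 2, 3, 2]
ROT     : [-80, 3, 2, 2]
POP     : [-80, 3, 2]
ROT     : [3, 2, -80]
SWAP    : [3, -80, 2]
SUB     : [3, -82]
SUB     : [85]

85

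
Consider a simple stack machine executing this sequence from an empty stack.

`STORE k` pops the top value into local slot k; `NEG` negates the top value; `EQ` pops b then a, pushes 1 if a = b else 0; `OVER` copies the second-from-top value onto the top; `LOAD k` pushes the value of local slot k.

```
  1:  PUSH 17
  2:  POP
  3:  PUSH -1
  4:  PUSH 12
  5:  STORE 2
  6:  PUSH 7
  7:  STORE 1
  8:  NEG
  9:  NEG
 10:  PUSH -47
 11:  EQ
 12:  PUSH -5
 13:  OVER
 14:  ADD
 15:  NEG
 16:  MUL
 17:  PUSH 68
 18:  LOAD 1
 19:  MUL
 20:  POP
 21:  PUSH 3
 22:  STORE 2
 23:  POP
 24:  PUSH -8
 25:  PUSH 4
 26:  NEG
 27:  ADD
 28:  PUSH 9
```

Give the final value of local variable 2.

PUSH 17  : [17]
POP      : []
PUSH -1  : [-1]
PUSH 12  : [-1, 12]
STORE 2  : [-1]
PUSH 7   : [-1, 7]
STORE 1  : [-1]
NEG      : [1]
NEG      : [-1]
PUSH -47 : [-1, -47]
EQ       : [0]
PUSH -5  : [0, -5]
OVER     : [0, -5, 0]
ADD      : [0, -5]
NEG      : [0, 5]
MUL      : [0]
PUSH 68  : [0, 68]
LOAD 1   : [0, 68, 7]
MUL      : [0, 476]
POP      : [0]
PUSH 3   : [0, 3]
STORE 2  : [0]
POP      : []
PUSH -8  : [-8]
PUSH 4   : [-8, 4]
NEG      : [-8, -4]
ADD      : [-12]
PUSH 9   : [-12, 9]

3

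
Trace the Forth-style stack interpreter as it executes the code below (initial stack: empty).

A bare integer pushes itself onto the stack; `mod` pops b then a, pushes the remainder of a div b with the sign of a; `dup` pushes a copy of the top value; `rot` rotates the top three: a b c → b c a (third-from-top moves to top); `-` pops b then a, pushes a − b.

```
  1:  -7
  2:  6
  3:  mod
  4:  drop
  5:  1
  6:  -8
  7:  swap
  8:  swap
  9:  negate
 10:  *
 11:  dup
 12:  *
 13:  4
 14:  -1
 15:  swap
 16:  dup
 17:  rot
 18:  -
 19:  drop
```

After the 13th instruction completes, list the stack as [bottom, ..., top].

-7      [-7]
6       [-7, 6]
mod     [-1]
drop    []
1       [1]
-8      [1, -8]
swap    [-8, 1]
swap    [1, -8]
negate  [1, 8]
*       [8]
dup     [8, 8]
*       [64]
4       [64, 4]

[64, 4]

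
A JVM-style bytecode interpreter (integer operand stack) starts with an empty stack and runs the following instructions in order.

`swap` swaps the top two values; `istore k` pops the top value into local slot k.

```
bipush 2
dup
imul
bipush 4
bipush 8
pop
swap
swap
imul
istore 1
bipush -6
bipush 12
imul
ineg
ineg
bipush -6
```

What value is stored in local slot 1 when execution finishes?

bipush 2  : [2]
dup       : [2, 2]
imul      : [4]
bipush 4  : [4, 4]
bipush 8  : [4, 4, 8]
pop       : [4, 4]
swap      : [4, 4]
swap      : [4, 4]
imul      : [16]
istore 1  : []
bipush -6 : [-6]
bipush 12 : [-6, 12]
imul      : [-72]
ineg      : [72]
ineg      : [-72]
bipush -6 : [-72, -6]

16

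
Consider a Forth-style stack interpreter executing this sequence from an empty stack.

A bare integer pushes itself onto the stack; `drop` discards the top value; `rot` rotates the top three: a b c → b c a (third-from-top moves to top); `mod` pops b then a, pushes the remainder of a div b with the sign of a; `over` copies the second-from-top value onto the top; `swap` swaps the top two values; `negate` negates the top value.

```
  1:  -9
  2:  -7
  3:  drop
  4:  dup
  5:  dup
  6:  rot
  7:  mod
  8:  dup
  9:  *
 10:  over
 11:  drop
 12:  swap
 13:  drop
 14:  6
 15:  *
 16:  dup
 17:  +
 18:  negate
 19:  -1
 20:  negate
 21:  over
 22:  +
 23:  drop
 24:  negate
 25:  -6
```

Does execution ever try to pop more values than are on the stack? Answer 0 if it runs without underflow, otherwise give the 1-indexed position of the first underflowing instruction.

-9     -> [-9]
-7     -> [-9, -7]
drop   -> [-9]
dup    -> [-9, -9]
dup    -> [-9, -9, -9]
rot    -> [-9, -9, -9]
mod    -> [-9, 0]
dup    -> [-9, 0, 0]
*      -> [-9, 0]
over   -> [-9, 0, -9]
drop   -> [-9, 0]
swap   -> [0, -9]
drop   -> [0]
6      -> [0, 6]
*      -> [0]
dup    -> [0, 0]
+      -> [0]
negate -> [0]
-1     -> [0, -1]
negate -> [0, 1]
over   -> [0, 1, 0]
+      -> [0, 1]
drop   -> [0]
negate -> [0]
-6     -> [0, -6]

0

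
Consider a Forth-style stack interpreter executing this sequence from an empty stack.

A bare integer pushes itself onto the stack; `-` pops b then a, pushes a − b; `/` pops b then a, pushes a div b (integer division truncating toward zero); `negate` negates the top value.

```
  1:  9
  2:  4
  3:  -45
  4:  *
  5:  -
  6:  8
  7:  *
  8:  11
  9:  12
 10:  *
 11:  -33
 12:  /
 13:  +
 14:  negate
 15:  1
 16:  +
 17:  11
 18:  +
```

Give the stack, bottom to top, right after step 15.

9      : 9
4      : 9 4
-45    : 9 4 -45
*      : 9 -180
-      : 189
8      : 189 8
*      : 1512
11     : 1512 11
12     : 1512 11 12
*      : 1512 132
-33    : 1512 132 -33
/      : 1512 -4
+      : 1508
negate : -1508
1      : -1508 1

[-1508, 1]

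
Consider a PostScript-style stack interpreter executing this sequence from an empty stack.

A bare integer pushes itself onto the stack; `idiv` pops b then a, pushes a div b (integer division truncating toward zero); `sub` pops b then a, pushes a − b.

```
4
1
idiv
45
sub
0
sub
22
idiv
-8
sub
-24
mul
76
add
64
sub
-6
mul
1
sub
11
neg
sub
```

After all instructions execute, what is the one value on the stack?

4    : [4]
1    : [4, 1]
idiv : [4]
45   : [4, 45]
sub  : [-41]
0    : [-41, 0]
sub  : [-41]
22   : [-41, 22]
idiv : [-1]
-8   : [-1, -8]
sub  : [7]
-24  : [7, -24]
mul  : [-168]
76   : [-168, 76]
add  : [-92]
64   : [-92, 64]
sub  : [-156]
-6   : [-156, -6]
mul  : [936]
1    : [936, 1]
sub  : [935]
11   : [935, 11]
neg  : [935, -11]
sub  : [946]

946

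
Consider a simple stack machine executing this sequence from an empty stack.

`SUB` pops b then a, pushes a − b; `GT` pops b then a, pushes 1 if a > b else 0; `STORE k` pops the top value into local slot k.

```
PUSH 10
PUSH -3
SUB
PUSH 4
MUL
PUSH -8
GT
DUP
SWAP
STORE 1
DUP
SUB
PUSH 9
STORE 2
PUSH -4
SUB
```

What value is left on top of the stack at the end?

4

PUSH 10 → [10]
PUSH -3 → [10, -3]
SUB     → [13]
PUSH 4  → [13, 4]
MUL     → [52]
PUSH -8 → [52, -8]
GT      → [1]
DUP     → [1, 1]
SWAP    → [1, 1]
STORE 1 → [1]
DUP     → [1, 1]
SUB     → [0]
PUSH 9  → [0, 9]
STORE 2 → [0]
PUSH -4 → [0, -4]
SUB     → [4]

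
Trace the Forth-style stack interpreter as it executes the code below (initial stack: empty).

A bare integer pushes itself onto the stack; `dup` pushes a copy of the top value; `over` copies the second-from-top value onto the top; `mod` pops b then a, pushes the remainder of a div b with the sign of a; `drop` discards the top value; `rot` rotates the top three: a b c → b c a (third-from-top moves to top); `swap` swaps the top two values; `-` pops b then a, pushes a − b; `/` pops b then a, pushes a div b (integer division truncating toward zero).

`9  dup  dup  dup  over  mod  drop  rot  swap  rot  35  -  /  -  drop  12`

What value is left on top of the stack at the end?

9    -> 9
dup  -> 9 9
dup  -> 9 9 9
dup  -> 9 9 9 9
over -> 9 9 9 9 9
mod  -> 9 9 9 0
drop -> 9 9 9
rot  -> 9 9 9
swap -> 9 9 9
rot  -> 9 9 9
35   -> 9 9 9 35
-    -> 9 9 -26
/    -> 9 0
-    -> 9
drop -> (empty)
12   -> 12

12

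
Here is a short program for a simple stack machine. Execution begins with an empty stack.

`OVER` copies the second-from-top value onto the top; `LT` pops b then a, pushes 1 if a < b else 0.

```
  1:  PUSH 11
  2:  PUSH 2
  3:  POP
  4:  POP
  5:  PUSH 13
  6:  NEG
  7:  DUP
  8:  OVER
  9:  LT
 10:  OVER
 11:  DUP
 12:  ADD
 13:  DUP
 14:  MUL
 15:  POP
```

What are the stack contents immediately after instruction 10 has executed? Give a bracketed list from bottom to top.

[-13, 0, -13]

PUSH 11  11
PUSH 2   11 2
POP      11
POP      (empty)
PUSH 13  13
NEG      -13
DUP      -13 -13
OVER     -13 -13 -13
LT       -13 0
OVER     -13 0 -13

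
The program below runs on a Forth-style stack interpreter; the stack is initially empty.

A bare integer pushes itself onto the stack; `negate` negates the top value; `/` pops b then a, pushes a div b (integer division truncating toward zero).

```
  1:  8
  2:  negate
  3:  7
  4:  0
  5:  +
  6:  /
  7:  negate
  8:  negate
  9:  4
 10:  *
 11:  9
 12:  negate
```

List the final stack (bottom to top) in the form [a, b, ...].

8      -> 8
negate -> -8
7      -> -8 7
0      -> -8 7 0
+      -> -8 7
/      -> -1
negate -> 1
negate -> -1
4      -> -1 4
*      -> -4
9      -> -4 9
negate -> -4 -9

[-4, -9]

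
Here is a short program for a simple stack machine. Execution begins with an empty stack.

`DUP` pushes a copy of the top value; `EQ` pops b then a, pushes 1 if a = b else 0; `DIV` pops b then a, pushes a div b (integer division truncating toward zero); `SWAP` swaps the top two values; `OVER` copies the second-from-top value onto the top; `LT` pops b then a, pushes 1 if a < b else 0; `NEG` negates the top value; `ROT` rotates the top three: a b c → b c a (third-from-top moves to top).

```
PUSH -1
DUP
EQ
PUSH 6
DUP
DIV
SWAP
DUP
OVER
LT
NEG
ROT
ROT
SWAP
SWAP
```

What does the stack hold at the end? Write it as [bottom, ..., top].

PUSH -1  -1
DUP      -1 -1
EQ       1
PUSH 6   1 6
DUP      1 6 6
DIV      1 1
SWAP     1 1
DUP      1 1 1
OVER     1 1 1 1
LT       1 1 0
NEG      1 1 0
ROT      1 0 1
ROT      0 1 1
SWAP     0 1 1
SWAP     0 1 1

[0, 1, 1]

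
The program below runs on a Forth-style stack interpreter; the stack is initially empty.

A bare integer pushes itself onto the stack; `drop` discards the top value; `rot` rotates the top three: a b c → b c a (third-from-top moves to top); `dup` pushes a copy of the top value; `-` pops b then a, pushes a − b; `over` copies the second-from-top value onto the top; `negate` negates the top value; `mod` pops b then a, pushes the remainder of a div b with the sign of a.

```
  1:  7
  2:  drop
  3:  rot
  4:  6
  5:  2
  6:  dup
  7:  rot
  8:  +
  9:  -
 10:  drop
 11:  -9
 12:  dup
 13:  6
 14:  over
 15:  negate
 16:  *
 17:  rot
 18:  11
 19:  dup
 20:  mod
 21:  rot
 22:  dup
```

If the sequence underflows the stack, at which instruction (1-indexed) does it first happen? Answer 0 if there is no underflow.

3

7    : [7]
drop : []
rot  — needs 3 operands, stack has 0 → underflow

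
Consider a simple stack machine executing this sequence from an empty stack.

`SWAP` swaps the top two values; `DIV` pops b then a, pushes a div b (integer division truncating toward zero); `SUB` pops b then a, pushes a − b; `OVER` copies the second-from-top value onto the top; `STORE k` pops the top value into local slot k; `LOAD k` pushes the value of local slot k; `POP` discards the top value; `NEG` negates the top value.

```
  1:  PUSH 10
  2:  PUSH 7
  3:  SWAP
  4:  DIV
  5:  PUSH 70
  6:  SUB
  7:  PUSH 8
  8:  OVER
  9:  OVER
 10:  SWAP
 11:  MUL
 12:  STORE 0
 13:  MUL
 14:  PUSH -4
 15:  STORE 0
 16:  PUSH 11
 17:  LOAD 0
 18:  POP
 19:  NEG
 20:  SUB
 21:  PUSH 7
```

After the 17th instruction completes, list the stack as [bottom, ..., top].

PUSH 10 : 10
PUSH 7  : 10 7
SWAP    : 7 10
DIV     : 0
PUSH 70 : 0 70
SUB     : -70
PUSH 8  : -70 8
OVER    : -70 8 -70
OVER    : -70 8 -70 8
SWAP    : -70 8 8 -70
MUL     : -70 8 -560
STORE 0 : -70 8
MUL     : -560
PUSH -4 : -560 -4
STORE 0 : -560
PUSH 11 : -560 11
LOAD 0  : -560 11 -4

[-560, 11, -4]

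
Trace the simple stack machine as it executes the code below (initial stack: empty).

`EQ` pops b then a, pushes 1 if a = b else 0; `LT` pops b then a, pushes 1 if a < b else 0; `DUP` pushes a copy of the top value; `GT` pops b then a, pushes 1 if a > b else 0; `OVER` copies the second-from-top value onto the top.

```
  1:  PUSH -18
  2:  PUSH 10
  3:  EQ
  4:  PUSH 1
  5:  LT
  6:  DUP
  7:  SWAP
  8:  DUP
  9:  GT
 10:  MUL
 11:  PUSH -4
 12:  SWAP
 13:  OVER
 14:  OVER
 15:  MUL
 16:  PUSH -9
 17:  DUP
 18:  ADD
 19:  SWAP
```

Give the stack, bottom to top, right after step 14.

[-4, 0, -4, 0]

PUSH -18 -> -18
PUSH 10  -> -18 10
EQ       -> 0
PUSH 1   -> 0 1
LT       -> 1
DUP      -> 1 1
SWAP     -> 1 1
DUP      -> 1 1 1
GT       -> 1 0
MUL      -> 0
PUSH -4  -> 0 -4
SWAP     -> -4 0
OVER     -> -4 0 -4
OVER     -> -4 0 -4 0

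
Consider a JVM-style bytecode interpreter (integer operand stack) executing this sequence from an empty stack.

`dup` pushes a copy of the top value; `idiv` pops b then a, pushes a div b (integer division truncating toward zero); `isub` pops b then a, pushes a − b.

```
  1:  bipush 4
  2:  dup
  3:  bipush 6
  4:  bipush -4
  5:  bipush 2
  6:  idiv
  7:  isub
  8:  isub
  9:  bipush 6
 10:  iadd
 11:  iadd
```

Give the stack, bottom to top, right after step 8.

[4, -4]

bipush 4  : 4
dup       : 4 4
bipush 6  : 4 4 6
bipush -4 : 4 4 6 -4
bipush 2  : 4 4 6 -4 2
idiv      : 4 4 6 -2
isub      : 4 4 8
isub      : 4 -4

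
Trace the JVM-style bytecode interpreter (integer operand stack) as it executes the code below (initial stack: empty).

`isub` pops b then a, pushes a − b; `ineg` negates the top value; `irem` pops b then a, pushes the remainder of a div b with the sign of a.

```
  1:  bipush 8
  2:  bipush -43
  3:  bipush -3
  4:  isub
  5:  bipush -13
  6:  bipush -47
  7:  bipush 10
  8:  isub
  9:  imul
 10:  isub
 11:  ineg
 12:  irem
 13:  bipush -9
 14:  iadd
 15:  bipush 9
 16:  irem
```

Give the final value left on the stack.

-1

bipush 8   -> [8]
bipush -43 -> [8, -43]
bipush -3  -> [8, -43, -3]
isub       -> [8, -40]
bipush -13 -> [8, -40, -13]
bipush -47 -> [8, -40, -13, -47]
bipush 10  -> [8, -40, -13, -47, 10]
isub       -> [8, -40, -13, -57]
imul       -> [8, -40, 741]
isub       -> [8, -781]
ineg       -> [8, 781]
irem       -> [8]
bipush -9  -> [8, -9]
iadd       -> [-1]
bipush 9   -> [-1, 9]
irem       -> [-1]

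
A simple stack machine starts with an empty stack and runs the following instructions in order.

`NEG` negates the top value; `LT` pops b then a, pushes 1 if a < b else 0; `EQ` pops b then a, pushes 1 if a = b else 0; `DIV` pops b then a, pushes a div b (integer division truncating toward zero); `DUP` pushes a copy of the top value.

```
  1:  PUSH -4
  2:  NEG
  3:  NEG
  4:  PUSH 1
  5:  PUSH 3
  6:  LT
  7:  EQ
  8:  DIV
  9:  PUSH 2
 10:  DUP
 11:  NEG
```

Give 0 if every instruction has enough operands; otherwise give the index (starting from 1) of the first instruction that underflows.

8

PUSH -4 → -4
NEG     → 4
NEG     → -4
PUSH 1  → -4 1
PUSH 3  → -4 1 3
LT      → -4 1
EQ      → 0
DIV  — needs 2 operands, stack has 1 → underflow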